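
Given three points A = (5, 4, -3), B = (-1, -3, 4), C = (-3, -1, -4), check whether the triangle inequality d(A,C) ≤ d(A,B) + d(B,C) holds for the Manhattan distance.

d(A,B) = 6 + 7 + 7 = 20, d(B,C) = 2 + 2 + 8 = 12, d(A,C) = 8 + 5 + 1 = 14.
d(A,C) = 14 ≤ 20 + 12 = 32. Triangle inequality is satisfied.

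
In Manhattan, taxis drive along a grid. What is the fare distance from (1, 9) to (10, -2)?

Σ|x_i - y_i| = |1 - 10| + |9 - (-2)| = 9 + 11 = 20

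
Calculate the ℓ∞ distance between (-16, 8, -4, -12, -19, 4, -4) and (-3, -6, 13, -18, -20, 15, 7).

max(|x_i - y_i|) = max(|-16 - (-3)|, |8 - (-6)|, |-4 - 13|, |-12 - (-18)|, |-19 - (-20)|, |4 - 15|, |-4 - 7|) = max(13, 14, 17, 6, 1, 11, 11) = 17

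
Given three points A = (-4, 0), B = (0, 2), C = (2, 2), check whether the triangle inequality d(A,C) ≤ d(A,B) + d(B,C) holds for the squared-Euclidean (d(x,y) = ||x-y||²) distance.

d(A,B) = 4² + 2² = 20, d(B,C) = 2² + 0² = 4, d(A,C) = 6² + 2² = 40.
d(A,C) = 40 > 20 + 4 = 24. Triangle inequality is VIOLATED. (Squared-Euclidean is not a metric — this is a counterexample.)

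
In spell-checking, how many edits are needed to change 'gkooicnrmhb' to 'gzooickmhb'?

Let D[i][j] be the edit distance between the first i characters of 'gkooicnrmhb' and the first j characters of 'gzooickmhb', with D[i][0] = i, D[0][j] = j, and D[i][j] = D[i-1][j-1] if the characters match, else 1 + min(D[i-1][j], D[i][j-1], D[i-1][j-1]). Filling the table (rows: prefixes of 'gkooicnrmhb', columns: prefixes of 'gzooickmhb'):
     ε  g  z  o  o  i  c  k  m  h  b
  ε  0  1  2  3  4  5  6  7  8  9 10
  g  1  0  1  2  3  4  5  6  7  8  9
  k  2  1  1  2  3  4  5  5  6  7  8
  o  3  2  2  1  2  3  4  5  6  7  8
  o  4  3  3  2  1  2  3  4  5  6  7
  i  5  4  4  3  2  1  2  3  4  5  6
  c  6  5  5  4  3  2  1  2  3  4  5
  n  7  6  6  5  4  3  2  2  3  4  5
  r  8  7  7  6  5  4  3  3  3  4  5
  m  9  8  8  7  6  5  4  4  3  4  5
  h 10  9  9  8  7  6  5  5  4  3  4
  b 11 10 10  9  8  7  6  6  5  4  3
The bottom-right entry gives D[11][10] = 3, so no sequence of fewer than 3 edits works. Backtracking through the table gives one optimal edit sequence (3 edits):
  gkooicnrmhb → gzooicnrmhb (sub k→z @2)
  gzooicnrmhb → gzooicrmhb (del n @7)
  gzooicrmhb → gzooickmhb (sub r→k @7)
Edit distance = 3.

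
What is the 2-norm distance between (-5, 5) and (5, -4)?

(Σ|x_i - y_i|^2)^(1/2) = (|-5 - 5|^2 + |5 - (-4)|^2)^(1/2)
= (10^2 + 9^2)^(1/2) = (100 + 81)^(1/2) = (181)^(1/2) ≈ 13.4536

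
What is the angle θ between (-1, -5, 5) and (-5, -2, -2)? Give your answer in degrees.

With u = (-1, -5, 5), v = (-5, -2, -2):
u·v = (-1)·(-5) + (-5)·(-2) + 5·(-2) = 5 + 10 + (-10) = 5.
|u| = √((-1)² + (-5)² + 5²) = √51, |v| = √((-5)² + (-2)² + (-2)²) = √33, so |u||v| = √(51·33) = √1683.
cos θ = (u·v)/(|u||v|) = 5/√1683 ≈ 0.121879
θ = arccos(0.121879) ≈ 83°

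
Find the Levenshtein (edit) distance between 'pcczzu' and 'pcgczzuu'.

Let D[i][j] be the edit distance between the first i characters of 'pcczzu' and the first j characters of 'pcgczzuu', with D[i][0] = i, D[0][j] = j, and D[i][j] = D[i-1][j-1] if the characters match, else 1 + min(D[i-1][j], D[i][j-1], D[i-1][j-1]). Filling the table (rows: prefixes of 'pcczzu', columns: prefixes of 'pcgczzuu'):
     ε  p  c  g  c  z  z  u  u
  ε  0  1  2  3  4  5  6  7  8
  p  1  0  1  2  3  4  5  6  7
  c  2  1  0  1  2  3  4  5  6
  c  3  2  1  1  1  2  3  4  5
  z  4  3  2  2  2  1  2  3  4
  z  5  4  3  3  3  2  1  2  3
  u  6  5  4  4  4  3  2  1  2
The bottom-right entry gives D[6][8] = 2, so no sequence of fewer than 2 edits works. Backtracking through the table gives one optimal edit sequence (2 edits):
  pcczzu → pcgczzu (ins g @3)
  pcgczzu → pcgczzuu (ins u @7)
Edit distance = 2.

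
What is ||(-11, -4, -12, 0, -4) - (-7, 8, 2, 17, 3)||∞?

max(|x_i - y_i|) = max(|-11 - (-7)|, |-4 - 8|, |-12 - 2|, |0 - 17|, |-4 - 3|) = max(4, 12, 14, 17, 7) = 17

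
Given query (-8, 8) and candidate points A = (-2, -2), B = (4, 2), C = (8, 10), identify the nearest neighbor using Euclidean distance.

Distances: d(A) ≈ 11.6619, d(B) ≈ 13.4164, d(C) ≈ 16.1245. Nearest: A = (-2, -2) with distance 11.6619.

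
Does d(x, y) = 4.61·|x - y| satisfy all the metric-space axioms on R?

Yes. Since |x - y| is a metric on R and 4.61 > 0, the positive scalar multiple 4.61·|x - y| is also a metric: scaling by a positive constant preserves non-negativity, identity (d=0 ⟺ |x-y|=0 ⟺ x=y), symmetry, and the triangle inequality.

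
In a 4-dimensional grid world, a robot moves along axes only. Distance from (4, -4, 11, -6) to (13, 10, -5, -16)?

Σ|x_i - y_i| = |4 - 13| + |-4 - 10| + |11 - (-5)| + |-6 - (-16)| = 9 + 14 + 16 + 10 = 49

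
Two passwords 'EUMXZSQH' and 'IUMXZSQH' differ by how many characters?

Differing positions: 1. Hamming distance = 1.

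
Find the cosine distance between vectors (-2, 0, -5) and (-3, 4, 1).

With u = (-2, 0, -5), v = (-3, 4, 1):
u·v = (-2)·(-3) + 0·4 + (-5)·1 = 6 + 0 + (-5) = 1.
|u| = √((-2)² + 0² + (-5)²) = √29, |v| = √((-3)² + 4² + 1²) = √26, so |u||v| = √(29·26) = √754.
cos θ = (u·v)/(|u||v|) = 1/√754 ≈ 0.0364
Cosine distance = 1 - cos θ ≈ 1 - 0.0364 = 0.9636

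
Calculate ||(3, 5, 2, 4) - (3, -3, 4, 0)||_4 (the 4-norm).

(Σ|x_i - y_i|^4)^(1/4) = (|3 - 3|^4 + |5 - (-3)|^4 + |2 - 4|^4 + |4 - 0|^4)^(1/4)
= (0^4 + 8^4 + 2^4 + 4^4)^(1/4) = (0 + 4096 + 16 + 256)^(1/4) = (4368)^(1/4) ≈ 8.1296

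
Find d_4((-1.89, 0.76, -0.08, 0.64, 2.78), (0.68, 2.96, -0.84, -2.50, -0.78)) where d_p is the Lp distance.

(Σ|x_i - y_i|^4)^(1/4) = (|-1.89 - 0.68|^4 + |0.76 - 2.96|^4 + |-0.08 - (-0.84)|^4 + |0.64 - (-2.5)|^4 + |2.78 - (-0.78)|^4)^(1/4)
= (2.57^4 + 2.2^4 + 0.76^4 + 3.14^4 + 3.56^4)^(1/4) ≈ (43.6247 + 23.4256 + 0.3336 + 97.2117 + 160.6201)^(1/4) = (325.2157)^(1/4) ≈ 4.2466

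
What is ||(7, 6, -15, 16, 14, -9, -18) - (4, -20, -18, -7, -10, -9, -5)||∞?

max(|x_i - y_i|) = max(|7 - 4|, |6 - (-20)|, |-15 - (-18)|, |16 - (-7)|, |14 - (-10)|, |-9 - (-9)|, |-18 - (-5)|) = max(3, 26, 3, 23, 24, 0, 13) = 26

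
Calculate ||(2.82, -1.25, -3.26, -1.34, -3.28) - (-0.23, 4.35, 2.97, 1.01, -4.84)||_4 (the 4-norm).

(Σ|x_i - y_i|^4)^(1/4) = (|2.82 - (-0.23)|^4 + |-1.25 - 4.35|^4 + |-3.26 - 2.97|^4 + |-1.34 - 1.01|^4 + |-3.28 - (-4.84)|^4)^(1/4)
= (3.05^4 + 5.6^4 + 6.23^4 + 2.35^4 + 1.56^4)^(1/4) ≈ (86.5365 + 983.4496 + 1506.4412 + 30.498 + 5.9224)^(1/4) = (2612.8477)^(1/4) ≈ 7.1495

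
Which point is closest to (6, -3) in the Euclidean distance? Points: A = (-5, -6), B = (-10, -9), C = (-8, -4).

Distances: d(A) ≈ 11.4018, d(B) ≈ 17.088, d(C) ≈ 14.0357. Nearest: A = (-5, -6) with distance 11.4018.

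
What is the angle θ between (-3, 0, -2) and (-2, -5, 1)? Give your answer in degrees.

With u = (-3, 0, -2), v = (-2, -5, 1):
u·v = (-3)·(-2) + 0·(-5) + (-2)·1 = 6 + 0 + (-2) = 4.
|u| = √((-3)² + 0² + (-2)²) = √13, |v| = √((-2)² + (-5)² + 1²) = √30, so |u||v| = √(13·30) = √390.
cos θ = (u·v)/(|u||v|) = 4/√390 ≈ 0.202548
θ = arccos(0.202548) ≈ 78.31°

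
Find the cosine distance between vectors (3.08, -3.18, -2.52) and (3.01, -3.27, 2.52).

With u = (3.08, -3.18, -2.52), v = (3.01, -3.27, 2.52):
u·v = 3.08·3.01 + (-3.18)·(-3.27) + (-2.52)·2.52 = 9.2708 + 10.3986 + (-6.3504) = 13.319.
|u| = √(3.08² + (-3.18)² + (-2.52)²) = √(9.4864 + 10.1124 + 6.3504) = √25.9492, |v| = √(3.01² + (-3.27)² + 2.52²) = √(9.0601 + 10.6929 + 6.3504) = √26.1034.
cos θ = (u·v)/(|u||v|) = 13.319/(√25.9492·√26.1034) ≈ 0.5118
Cosine distance = 1 - cos θ ≈ 1 - 0.5118 = 0.4882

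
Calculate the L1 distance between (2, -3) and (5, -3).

Σ|x_i - y_i| = |2 - 5| + |-3 - (-3)| = 3 + 0 = 3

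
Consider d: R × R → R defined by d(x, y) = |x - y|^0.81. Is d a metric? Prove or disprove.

Yes. With 0 < p = 0.81 ≤ 1, d(x,y) = |x-y|^0.81 is a metric on R. Non-negativity and symmetry are immediate; |x-y|^0.81 = 0 ⟺ |x-y| = 0 ⟺ x = y. For the triangle inequality, the function t ↦ t^0.81 is subadditive on [0,∞) when p ≤ 1, so |x-z|^0.81 ≤ (|x-y| + |y-z|)^0.81 ≤ |x-y|^0.81 + |y-z|^0.81.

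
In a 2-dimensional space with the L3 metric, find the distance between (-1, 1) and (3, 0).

(Σ|x_i - y_i|^3)^(1/3) = (|-1 - 3|^3 + |1 - 0|^3)^(1/3)
= (4^3 + 1^3)^(1/3) = (64 + 1)^(1/3) = (65)^(1/3) ≈ 4.0207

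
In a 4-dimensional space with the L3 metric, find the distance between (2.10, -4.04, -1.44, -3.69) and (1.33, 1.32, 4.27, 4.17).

(Σ|x_i - y_i|^3)^(1/3) = (|2.1 - 1.33|^3 + |-4.04 - 1.32|^3 + |-1.44 - 4.27|^3 + |-3.69 - 4.17|^3)^(1/3)
= (0.77^3 + 5.36^3 + 5.71^3 + 7.86^3)^(1/3) ≈ (0.4565 + 153.9907 + 186.1694 + 485.5877)^(1/3) = (826.2043)^(1/3) ≈ 9.3834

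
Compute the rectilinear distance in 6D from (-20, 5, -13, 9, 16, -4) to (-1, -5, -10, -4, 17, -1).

Σ|x_i - y_i| = |-20 - (-1)| + |5 - (-5)| + |-13 - (-10)| + |9 - (-4)| + |16 - 17| + |-4 - (-1)| = 19 + 10 + 3 + 13 + 1 + 3 = 49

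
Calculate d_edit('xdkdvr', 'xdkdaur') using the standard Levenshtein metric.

Let D[i][j] be the edit distance between the first i characters of 'xdkdvr' and the first j characters of 'xdkdaur', with D[i][0] = i, D[0][j] = j, and D[i][j] = D[i-1][j-1] if the characters match, else 1 + min(D[i-1][j], D[i][j-1], D[i-1][j-1]). Filling the table (rows: prefixes of 'xdkdvr', columns: prefixes of 'xdkdaur'):
     ε  x  d  k  d  a  u  r
  ε  0  1  2  3  4  5  6  7
  x  1  0  1  2  3  4  5  6
  d  2  1  0  1  2  3  4  5
  k  3  2  1  0  1  2  3  4
  d  4  3  2  1  0  1  2  3
  v  5  4  3  2  1  1  2  3
  r  6  5  4  3  2  2  2  2
The bottom-right entry gives D[6][7] = 2, so no sequence of fewer than 2 edits works. Backtracking through the table gives one optimal edit sequence (2 edits):
  xdkdvr → xdkdavr (ins a @5)
  xdkdavr → xdkdaur (sub v→u @6)
Edit distance = 2.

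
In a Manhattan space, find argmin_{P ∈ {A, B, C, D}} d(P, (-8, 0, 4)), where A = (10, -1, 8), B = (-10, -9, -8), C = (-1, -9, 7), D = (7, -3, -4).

Distances: d(A) = 23, d(B) = 23, d(C) = 19, d(D) = 26. Nearest: C = (-1, -9, 7) with distance 19.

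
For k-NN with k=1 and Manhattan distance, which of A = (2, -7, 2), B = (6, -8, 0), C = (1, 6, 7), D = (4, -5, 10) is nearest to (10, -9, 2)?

Distances: d(A) = 10, d(B) = 7, d(C) = 29, d(D) = 18. Nearest: B = (6, -8, 0) with distance 7.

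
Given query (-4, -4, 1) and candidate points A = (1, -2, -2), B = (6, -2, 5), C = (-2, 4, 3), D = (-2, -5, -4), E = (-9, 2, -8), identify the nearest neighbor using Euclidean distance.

Distances: d(A) ≈ 6.1644, d(B) ≈ 10.9545, d(C) ≈ 8.4853, d(D) ≈ 5.4772, d(E) ≈ 11.9164. Nearest: D = (-2, -5, -4) with distance 5.4772.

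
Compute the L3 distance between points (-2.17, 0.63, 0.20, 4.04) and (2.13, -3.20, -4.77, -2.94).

(Σ|x_i - y_i|^3)^(1/3) = (|-2.17 - 2.13|^3 + |0.63 - (-3.2)|^3 + |0.2 - (-4.77)|^3 + |4.04 - (-2.94)|^3)^(1/3)
= (4.3^3 + 3.83^3 + 4.97^3 + 6.98^3)^(1/3) ≈ (79.507 + 56.1819 + 122.7635 + 340.0684)^(1/3) = (598.5208)^(1/3) ≈ 8.4274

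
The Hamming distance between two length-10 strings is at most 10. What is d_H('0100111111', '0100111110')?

Differing positions: 10. Hamming distance = 1. The maximum possible Hamming distance for length-10 strings is 10, so d_H/10 = 1/10 = 0.1.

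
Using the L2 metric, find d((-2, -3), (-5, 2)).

√(Σ(x_i - y_i)²) = √((-2 - (-5))² + (-3 - 2)²)
= √(3² + (-5)²) = √(9 + 25) = √34 ≈ 5.831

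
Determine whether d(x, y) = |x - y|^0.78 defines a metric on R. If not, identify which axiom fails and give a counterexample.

Yes. With 0 < p = 0.78 ≤ 1, d(x,y) = |x-y|^0.78 is a metric on R. Non-negativity and symmetry are immediate; |x-y|^0.78 = 0 ⟺ |x-y| = 0 ⟺ x = y. For the triangle inequality, the function t ↦ t^0.78 is subadditive on [0,∞) when p ≤ 1, so |x-z|^0.78 ≤ (|x-y| + |y-z|)^0.78 ≤ |x-y|^0.78 + |y-z|^0.78.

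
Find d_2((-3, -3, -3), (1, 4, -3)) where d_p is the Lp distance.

(Σ|x_i - y_i|^2)^(1/2) = (|-3 - 1|^2 + |-3 - 4|^2 + |-3 - (-3)|^2)^(1/2)
= (4^2 + 7^2 + 0^2)^(1/2) = (16 + 49 + 0)^(1/2) = (65)^(1/2) ≈ 8.0623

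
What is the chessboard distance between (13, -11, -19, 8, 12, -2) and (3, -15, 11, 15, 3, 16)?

max(|x_i - y_i|) = max(|13 - 3|, |-11 - (-15)|, |-19 - 11|, |8 - 15|, |12 - 3|, |-2 - 16|) = max(10, 4, 30, 7, 9, 18) = 30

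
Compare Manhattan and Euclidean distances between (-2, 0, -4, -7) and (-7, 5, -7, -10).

L1 = |-2 - (-7)| + |0 - 5| + |-4 - (-7)| + |-7 - (-10)| = 5 + 5 + 3 + 3 = 16
L2 = √(5² + 5² + 3² + 3²) = √68 ≈ 8.2462
L1 ≥ L2 always (equality iff movement is along one axis); L1 > L2 here.
Ratio L1/L2 = 16/√68 ≈ 1.9403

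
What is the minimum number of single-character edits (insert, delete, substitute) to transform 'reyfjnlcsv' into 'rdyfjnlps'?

Let D[i][j] be the edit distance between the first i characters of 'reyfjnlcsv' and the first j characters of 'rdyfjnlps', with D[i][0] = i, D[0][j] = j, and D[i][j] = D[i-1][j-1] if the characters match, else 1 + min(D[i-1][j], D[i][j-1], D[i-1][j-1]). Filling the table (rows: prefixes of 'reyfjnlcsv', columns: prefixes of 'rdyfjnlps'):
     ε  r  d  y  f  j  n  l  p  s
  ε  0  1  2  3  4  5  6  7  8  9
  r  1  0  1  2  3  4  5  6  7  8
  e  2  1  1  2  3  4  5  6  7  8
  y  3  2  2  1  2  3  4  5  6  7
  f  4  3  3  2  1  2  3  4  5  6
  j  5  4  4  3  2  1  2  3  4  5
  n  6  5  5  4  3  2  1  2  3  4
  l  7  6  6  5  4  3  2  1  2  3
  c  8  7  7  6  5  4  3  2  2  3
  s  9  8  8  7  6  5  4  3  3  2
  v 10  9  9  8  7  6  5  4  4  3
The bottom-right entry gives D[10][9] = 3, so no sequence of fewer than 3 edits works. Backtracking through the table gives one optimal edit sequence (3 edits):
  reyfjnlcsv → rdyfjnlcsv (sub e→d @2)
  rdyfjnlcsv → rdyfjnlpsv (sub c→p @8)
  rdyfjnlpsv → rdyfjnlps (del v @10)
Edit distance = 3.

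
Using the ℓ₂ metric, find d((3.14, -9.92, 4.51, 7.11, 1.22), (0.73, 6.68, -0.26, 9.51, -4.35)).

√(Σ(x_i - y_i)²) = √((3.14 - 0.73)² + (-9.92 - 6.68)² + (4.51 - (-0.26))² + (7.11 - 9.51)² + (1.22 - (-4.35))²)
= √(2.41² + (-16.6)² + 4.77² + (-2.4)² + 5.57²) = √(5.8081 + 275.56 + 22.7529 + 5.76 + 31.0249) = √340.9059 ≈ 18.4636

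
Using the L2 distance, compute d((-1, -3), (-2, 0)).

(Σ|x_i - y_i|^2)^(1/2) = (|-1 - (-2)|^2 + |-3 - 0|^2)^(1/2)
= (1^2 + 3^2)^(1/2) = (1 + 9)^(1/2) = (10)^(1/2) ≈ 3.1623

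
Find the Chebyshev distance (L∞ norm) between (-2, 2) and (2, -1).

max(|x_i - y_i|) = max(|-2 - 2|, |2 - (-1)|) = max(4, 3) = 4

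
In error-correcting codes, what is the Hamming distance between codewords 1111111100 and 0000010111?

Differing positions: 1, 2, 3, 4, 5, 7, 9, 10. Hamming distance = 8.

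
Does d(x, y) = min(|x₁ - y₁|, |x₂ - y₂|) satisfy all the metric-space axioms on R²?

No. d fails identity of indiscernibles: take x = (-4, 0) and y = (-4, 8). Then d(x,y) = min(|-4 - (-4)|, |0 - 8|) = min(0, 8) = 0, yet x ≠ y.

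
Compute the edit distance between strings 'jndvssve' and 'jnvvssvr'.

Let D[i][j] be the edit distance between the first i characters of 'jndvssve' and the first j characters of 'jnvvssvr', with D[i][0] = i, D[0][j] = j, and D[i][j] = D[i-1][j-1] if the characters match, else 1 + min(D[i-1][j], D[i][j-1], D[i-1][j-1]). Filling the table (rows: prefixes of 'jndvssve', columns: prefixes of 'jnvvssvr'):
     ε  j  n  v  v  s  s  v  r
  ε  0  1  2  3  4  5  6  7  8
  j  1  0  1  2  3  4  5  6  7
  n  2  1  0  1  2  3  4  5  6
  d  3  2  1  1  2  3  4  5  6
  v  4  3  2  1  1  2  3  4  5
  s  5  4  3  2  2  1  2  3  4
  s  6  5  4  3  3  2  1  2  3
  v  7  6  5  4  3  3  2  1  2
  e  8  7  6  5  4  4  3  2  2
The bottom-right entry gives D[8][8] = 2, so no sequence of fewer than 2 edits works. Backtracking through the table gives one optimal edit sequence (2 edits):
  jndvssve → jnvvssve (sub d→v @3)
  jnvvssve → jnvvssvr (sub e→r @8)
Edit distance = 2.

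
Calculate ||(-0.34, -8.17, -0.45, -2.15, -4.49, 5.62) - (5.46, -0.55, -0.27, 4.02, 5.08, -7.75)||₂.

√(Σ(x_i - y_i)²) = √((-0.34 - 5.46)² + (-8.17 - (-0.55))² + (-0.45 - (-0.27))² + (-2.15 - 4.02)² + (-4.49 - 5.08)² + (5.62 - (-7.75))²)
= √((-5.8)² + (-7.62)² + (-0.18)² + (-6.17)² + (-9.57)² + 13.37²) = √(33.64 + 58.0644 + 0.0324 + 38.0689 + 91.5849 + 178.7569) = √400.1475 ≈ 20.0037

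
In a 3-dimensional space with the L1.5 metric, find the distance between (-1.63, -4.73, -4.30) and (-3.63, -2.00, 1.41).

(Σ|x_i - y_i|^1.5)^(1/1.5) = (|-1.63 - (-3.63)|^1.5 + |-4.73 - (-2)|^1.5 + |-4.3 - 1.41|^1.5)^(1/1.5)
= (2^1.5 + 2.73^1.5 + 5.71^1.5)^(1/1.5) ≈ (2.8284 + 4.5107 + 13.6444)^(1/1.5) = (20.9835)^(1/1.5) ≈ 7.6077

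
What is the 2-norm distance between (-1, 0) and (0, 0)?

(Σ|x_i - y_i|^2)^(1/2) = (|-1 - 0|^2 + |0 - 0|^2)^(1/2)
= (1^2 + 0^2)^(1/2) = (1 + 0)^(1/2) = (1)^(1/2) = 1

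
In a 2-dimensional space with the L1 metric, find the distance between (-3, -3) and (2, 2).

Σ|x_i - y_i| = |-3 - 2| + |-3 - 2| = 5 + 5 = 10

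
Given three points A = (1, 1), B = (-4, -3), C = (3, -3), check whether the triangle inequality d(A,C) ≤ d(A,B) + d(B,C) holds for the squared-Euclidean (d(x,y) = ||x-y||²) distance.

d(A,B) = 5² + 4² = 41, d(B,C) = 7² + 0² = 49, d(A,C) = 2² + 4² = 20.
d(A,C) = 20 ≤ 41 + 49 = 90. Triangle inequality is satisfied.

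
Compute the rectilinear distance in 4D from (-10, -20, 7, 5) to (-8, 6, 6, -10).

Σ|x_i - y_i| = |-10 - (-8)| + |-20 - 6| + |7 - 6| + |5 - (-10)| = 2 + 26 + 1 + 15 = 44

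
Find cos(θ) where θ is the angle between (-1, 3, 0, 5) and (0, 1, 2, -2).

With u = (-1, 3, 0, 5), v = (0, 1, 2, -2):
u·v = (-1)·0 + 3·1 + 0·2 + 5·(-2) = 0 + 3 + 0 + (-10) = -7.
|u| = √((-1)² + 3² + 0² + 5²) = √35, |v| = √(0² + 1² + 2² + (-2)²) = √9, so |u||v| = √(35·9) = √315.
cos θ = (u·v)/(|u||v|) = -7/√315 ≈ -0.3944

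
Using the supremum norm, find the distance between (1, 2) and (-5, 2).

max(|x_i - y_i|) = max(|1 - (-5)|, |2 - 2|) = max(6, 0) = 6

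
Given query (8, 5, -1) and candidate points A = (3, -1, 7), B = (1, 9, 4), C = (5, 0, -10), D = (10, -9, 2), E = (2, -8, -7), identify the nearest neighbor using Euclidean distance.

Distances: d(A) ≈ 11.1803, d(B) ≈ 9.4868, d(C) ≈ 10.7238, d(D) ≈ 14.4568, d(E) ≈ 15.5242. Nearest: B = (1, 9, 4) with distance 9.4868.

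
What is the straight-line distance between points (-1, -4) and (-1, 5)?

√(Σ(x_i - y_i)²) = √((-1 - (-1))² + (-4 - 5)²)
= √(0² + (-9)²) = √(0 + 81) = √81 = 9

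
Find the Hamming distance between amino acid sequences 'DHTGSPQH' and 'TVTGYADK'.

Differing positions: 1, 2, 5, 6, 7, 8. Hamming distance = 6.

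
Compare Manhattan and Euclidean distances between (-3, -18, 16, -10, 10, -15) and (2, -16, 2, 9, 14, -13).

L1 = |-3 - 2| + |-18 - (-16)| + |16 - 2| + |-10 - 9| + |10 - 14| + |-15 - (-13)| = 5 + 2 + 14 + 19 + 4 + 2 = 46
L2 = √(5² + 2² + 14² + 19² + 4² + 2²) = √606 ≈ 24.6171
L1 ≥ L2 always (equality iff movement is along one axis); L1 > L2 here.
Ratio L1/L2 = 46/√606 ≈ 1.8686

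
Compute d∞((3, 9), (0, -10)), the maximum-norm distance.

max(|x_i - y_i|) = max(|3 - 0|, |9 - (-10)|) = max(3, 19) = 19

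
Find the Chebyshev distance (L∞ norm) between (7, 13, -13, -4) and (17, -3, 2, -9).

max(|x_i - y_i|) = max(|7 - 17|, |13 - (-3)|, |-13 - 2|, |-4 - (-9)|) = max(10, 16, 15, 5) = 16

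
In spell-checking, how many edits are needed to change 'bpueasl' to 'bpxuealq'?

Let D[i][j] be the edit distance between the first i characters of 'bpueasl' and the first j characters of 'bpxuealq', with D[i][0] = i, D[0][j] = j, and D[i][j] = D[i-1][j-1] if the characters match, else 1 + min(D[i-1][j], D[i][j-1], D[i-1][j-1]). Filling the table (rows: prefixes of 'bpueasl', columns: prefixes of 'bpxuealq'):
     ε  b  p  x  u  e  a  l  q
  ε  0  1  2  3  4  5  6  7  8
  b  1  0  1  2  3  4  5  6  7
  p  2  1  0  1  2  3  4  5  6
  u  3  2  1  1  1  2  3  4  5
  e  4  3  2  2  2  1  2  3  4
  a  5  4  3  3  3  2  1  2  3
  s  6  5  4  4  4  3  2  2  3
  l  7  6  5  5  5  4  3  2  3
The bottom-right entry gives D[7][8] = 3, so no sequence of fewer than 3 edits works. Backtracking through the table gives one optimal edit sequence (3 edits):
  bpueasl → bpxueasl (ins x @3)
  bpxueasl → bpxueall (sub s→l @7)
  bpxueall → bpxuealq (sub l→q @8)
Edit distance = 3.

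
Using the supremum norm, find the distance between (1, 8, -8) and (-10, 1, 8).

max(|x_i - y_i|) = max(|1 - (-10)|, |8 - 1|, |-8 - 8|) = max(11, 7, 16) = 16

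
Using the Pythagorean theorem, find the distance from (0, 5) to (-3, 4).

√(Σ(x_i - y_i)²) = √((0 - (-3))² + (5 - 4)²)
= √(3² + 1²) = √(9 + 1) = √10 ≈ 3.1623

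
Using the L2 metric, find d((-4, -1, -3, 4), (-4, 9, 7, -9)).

√(Σ(x_i - y_i)²) = √((-4 - (-4))² + (-1 - 9)² + (-3 - 7)² + (4 - (-9))²)
= √(0² + (-10)² + (-10)² + 13²) = √(0 + 100 + 100 + 169) = √369 ≈ 19.2094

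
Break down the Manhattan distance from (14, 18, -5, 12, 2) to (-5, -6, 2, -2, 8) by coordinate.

Σ|x_i - y_i| = |14 - (-5)| + |18 - (-6)| + |-5 - 2| + |12 - (-2)| + |2 - 8| = 19 + 24 + 7 + 14 + 6 = 70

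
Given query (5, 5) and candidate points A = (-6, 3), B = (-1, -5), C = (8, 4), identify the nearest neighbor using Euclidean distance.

Distances: d(A) ≈ 11.1803, d(B) ≈ 11.6619, d(C) ≈ 3.1623. Nearest: C = (8, 4) with distance 3.1623.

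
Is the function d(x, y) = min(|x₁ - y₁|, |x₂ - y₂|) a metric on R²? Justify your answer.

No. d fails identity of indiscernibles: take x = (-2, 0) and y = (-2, 5). Then d(x,y) = min(|-2 - (-2)|, |0 - 5|) = min(0, 5) = 0, yet x ≠ y.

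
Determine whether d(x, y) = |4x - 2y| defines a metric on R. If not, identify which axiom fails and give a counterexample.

No. d fails symmetry: d(1, 2) = |4·1 - 2·2| = |0| = 0, but d(2, 1) = |4·2 - 2·1| = |6| = 6. Since 0 ≠ 6, d(x,y) ≠ d(y,x) in general.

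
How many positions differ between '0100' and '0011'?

Differing positions: 2, 3, 4. Hamming distance = 3.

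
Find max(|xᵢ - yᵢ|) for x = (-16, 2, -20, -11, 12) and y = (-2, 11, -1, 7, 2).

max(|x_i - y_i|) = max(|-16 - (-2)|, |2 - 11|, |-20 - (-1)|, |-11 - 7|, |12 - 2|) = max(14, 9, 19, 18, 10) = 19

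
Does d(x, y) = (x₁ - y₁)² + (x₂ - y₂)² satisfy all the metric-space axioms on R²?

No. The squared Euclidean distance fails the triangle inequality. Counterexample: x = (0, 0), y = (2, 5), z = (4, 10). d(x,z) = 4² + 10² = 116, but d(x,y) + d(y,z) = (2² + 5²) + (2² + 5²) = 29 + 29 = 58. Since 116 > 58, the triangle inequality is violated. (Note: √d, the ordinary Euclidean distance, IS a metric.)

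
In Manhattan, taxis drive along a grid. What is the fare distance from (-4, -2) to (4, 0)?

Σ|x_i - y_i| = |-4 - 4| + |-2 - 0| = 8 + 2 = 10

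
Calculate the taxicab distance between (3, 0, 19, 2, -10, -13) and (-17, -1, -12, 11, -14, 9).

Σ|x_i - y_i| = |3 - (-17)| + |0 - (-1)| + |19 - (-12)| + |2 - 11| + |-10 - (-14)| + |-13 - 9| = 20 + 1 + 31 + 9 + 4 + 22 = 87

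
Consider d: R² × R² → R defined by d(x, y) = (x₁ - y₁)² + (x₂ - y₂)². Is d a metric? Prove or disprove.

No. The squared Euclidean distance fails the triangle inequality. Counterexample: x = (0, 0), y = (4, 3), z = (8, 6). d(x,z) = 8² + 6² = 100, but d(x,y) + d(y,z) = (4² + 3²) + (4² + 3²) = 25 + 25 = 50. Since 100 > 50, the triangle inequality is violated. (Note: √d, the ordinary Euclidean distance, IS a metric.)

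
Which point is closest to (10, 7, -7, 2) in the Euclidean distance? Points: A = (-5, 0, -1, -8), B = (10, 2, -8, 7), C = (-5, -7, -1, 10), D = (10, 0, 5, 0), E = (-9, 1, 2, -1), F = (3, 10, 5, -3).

Distances: d(A) ≈ 20.2485, d(B) ≈ 7.1414, d(C) ≈ 22.8254, d(D) ≈ 14.0357, d(E) ≈ 22.0681, d(F) ≈ 15.0665. Nearest: B = (10, 2, -8, 7) with distance 7.1414.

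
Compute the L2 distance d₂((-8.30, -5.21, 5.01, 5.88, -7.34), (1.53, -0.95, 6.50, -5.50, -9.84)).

√(Σ(x_i - y_i)²) = √((-8.3 - 1.53)² + (-5.21 - (-0.95))² + (5.01 - 6.5)² + (5.88 - (-5.5))² + (-7.34 - (-9.84))²)
= √((-9.83)² + (-4.26)² + (-1.49)² + 11.38² + 2.5²) = √(96.6289 + 18.1476 + 2.2201 + 129.5044 + 6.25) = √252.751 ≈ 15.8981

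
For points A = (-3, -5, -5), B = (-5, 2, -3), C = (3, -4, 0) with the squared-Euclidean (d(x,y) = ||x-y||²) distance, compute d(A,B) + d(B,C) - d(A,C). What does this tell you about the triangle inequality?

d(A,B) = 2² + 7² + 2² = 57, d(B,C) = 8² + 6² + 3² = 109, d(A,C) = 6² + 1² + 5² = 62.
d(A,B) + d(B,C) - d(A,C) = 57 + 109 - 62 = 166 - 62 = 104. This is ≥ 0, so the triangle inequality holds for these points.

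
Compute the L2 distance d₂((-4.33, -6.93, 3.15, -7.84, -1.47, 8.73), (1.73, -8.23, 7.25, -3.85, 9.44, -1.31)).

√(Σ(x_i - y_i)²) = √((-4.33 - 1.73)² + (-6.93 - (-8.23))² + (3.15 - 7.25)² + (-7.84 - (-3.85))² + (-1.47 - 9.44)² + (8.73 - (-1.31))²)
= √((-6.06)² + 1.3² + (-4.1)² + (-3.99)² + (-10.91)² + 10.04²) = √(36.7236 + 1.69 + 16.81 + 15.9201 + 119.0281 + 100.8016) = √290.9734 ≈ 17.0579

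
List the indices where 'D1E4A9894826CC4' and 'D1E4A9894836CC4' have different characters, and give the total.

Differing positions: 11. Hamming distance = 1.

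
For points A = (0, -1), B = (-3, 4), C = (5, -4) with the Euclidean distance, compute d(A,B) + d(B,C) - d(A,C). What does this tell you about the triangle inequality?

d(A,B) = √(3² + 5²) = √34 ≈ 5.831, d(B,C) = √(8² + 8²) = √128 ≈ 11.3137, d(A,C) = √(5² + 3²) = √34 ≈ 5.831.
d(A,B) + d(B,C) - d(A,C) = 5.831 + 11.3137 - 5.831 = 17.1447 - 5.831 = 11.3137 (to 4 decimal places). This is ≥ 0, so the triangle inequality holds for these points.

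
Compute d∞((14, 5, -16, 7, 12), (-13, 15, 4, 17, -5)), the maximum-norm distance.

max(|x_i - y_i|) = max(|14 - (-13)|, |5 - 15|, |-16 - 4|, |7 - 17|, |12 - (-5)|) = max(27, 10, 20, 10, 17) = 27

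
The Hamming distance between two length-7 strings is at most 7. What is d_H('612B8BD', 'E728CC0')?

Differing positions: 1, 2, 4, 5, 6, 7. Hamming distance = 6. The maximum possible Hamming distance for length-7 strings is 7, so d_H/7 = 6/7 ≈ 0.8571.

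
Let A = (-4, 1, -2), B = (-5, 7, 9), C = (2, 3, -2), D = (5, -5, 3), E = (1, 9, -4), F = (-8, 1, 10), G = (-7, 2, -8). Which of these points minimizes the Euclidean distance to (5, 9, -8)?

Distances: d(A) ≈ 13.4536, d(B) ≈ 19.8242, d(C) = 9, d(D) ≈ 17.8045, d(E) ≈ 5.6569, d(F) ≈ 23.6008, d(G) ≈ 13.8924. Nearest: E = (1, 9, -4) with distance 5.6569.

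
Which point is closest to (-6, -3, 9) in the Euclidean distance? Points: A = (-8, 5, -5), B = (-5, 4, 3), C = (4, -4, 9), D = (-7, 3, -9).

Distances: d(A) ≈ 16.2481, d(B) ≈ 9.2736, d(C) ≈ 10.0499, d(D) = 19. Nearest: B = (-5, 4, 3) with distance 9.2736.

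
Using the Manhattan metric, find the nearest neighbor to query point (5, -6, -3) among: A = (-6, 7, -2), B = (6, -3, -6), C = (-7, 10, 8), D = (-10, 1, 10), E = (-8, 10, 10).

Distances: d(A) = 25, d(B) = 7, d(C) = 39, d(D) = 35, d(E) = 42. Nearest: B = (6, -3, -6) with distance 7.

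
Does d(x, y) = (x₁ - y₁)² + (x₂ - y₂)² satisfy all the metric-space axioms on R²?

No. The squared Euclidean distance fails the triangle inequality. Counterexample: x = (0, 0), y = (4, 3), z = (8, 6). d(x,z) = 8² + 6² = 100, but d(x,y) + d(y,z) = (4² + 3²) + (4² + 3²) = 25 + 25 = 50. Since 100 > 50, the triangle inequality is violated. (Note: √d, the ordinary Euclidean distance, IS a metric.)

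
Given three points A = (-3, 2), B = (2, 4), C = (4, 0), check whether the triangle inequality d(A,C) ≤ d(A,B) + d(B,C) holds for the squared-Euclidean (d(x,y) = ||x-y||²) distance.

d(A,B) = 5² + 2² = 29, d(B,C) = 2² + 4² = 20, d(A,C) = 7² + 2² = 53.
d(A,C) = 53 > 29 + 20 = 49. Triangle inequality is VIOLATED. (Squared-Euclidean is not a metric — this is a counterexample.)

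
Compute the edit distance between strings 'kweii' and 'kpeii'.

Let D[i][j] be the edit distance between the first i characters of 'kweii' and the first j characters of 'kpeii', with D[i][0] = i, D[0][j] = j, and D[i][j] = D[i-1][j-1] if the characters match, else 1 + min(D[i-1][j], D[i][j-1], D[i-1][j-1]). Filling the table (rows: prefixes of 'kweii', columns: prefixes of 'kpeii'):
     ε  k  p  e  i  i
  ε  0  1  2  3  4  5
  k  1  0  1  2  3  4
  w  2  1  1  2  3  4
  e  3  2  2  1  2  3
  i  4  3  3  2  1  2
  i  5  4  4  3  2  1
The bottom-right entry gives D[5][5] = 1, so no sequence of fewer than 1 edit works. Backtracking through the table gives one optimal edit sequence (1 edit):
  kweii → kpeii (sub w→p @2)
Edit distance = 1.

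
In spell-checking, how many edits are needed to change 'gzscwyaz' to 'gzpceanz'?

Let D[i][j] be the edit distance between the first i characters of 'gzscwyaz' and the first j characters of 'gzpceanz', with D[i][0] = i, D[0][j] = j, and D[i][j] = D[i-1][j-1] if the characters match, else 1 + min(D[i-1][j], D[i][j-1], D[i-1][j-1]). Filling the table (rows: prefixes of 'gzscwyaz', columns: prefixes of 'gzpceanz'):
     ε  g  z  p  c  e  a  n  z
  ε  0  1  2  3  4  5  6  7  8
  g  1  0  1  2  3  4  5  6  7
  z  2  1  0  1  2  3  4  5  6
  s  3  2  1  1  2  3  4  5  6
  c  4  3  2  2  1  2  3  4  5
  w  5  4  3  3  2  2  3  4  5
  y  6  5  4  4  3  3  3  4  5
  a  7  6  5  5  4  4  3  4  5
  z  8  7  6  6  5  5  4  4  4
The bottom-right entry gives D[8][8] = 4, so no sequence of fewer than 4 edits works. Backtracking through the table gives one optimal edit sequence (4 edits):
  gzscwyaz → gzpcwyaz (sub s→p @3)
  gzpcwyaz → gzpceyaz (sub w→e @5)
  gzpceyaz → gzpceaaz (sub y→a @6)
  gzpceaaz → gzpceanz (sub a→n @7)
Edit distance = 4.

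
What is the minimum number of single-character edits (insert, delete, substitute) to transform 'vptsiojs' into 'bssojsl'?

Let D[i][j] be the edit distance between the first i characters of 'vptsiojs' and the first j characters of 'bssojsl', with D[i][0] = i, D[0][j] = j, and D[i][j] = D[i-1][j-1] if the characters match, else 1 + min(D[i-1][j], D[i][j-1], D[i-1][j-1]). Filling the table (rows: prefixes of 'vptsiojs', columns: prefixes of 'bssojsl'):
     ε  b  s  s  o  j  s  l
  ε  0  1  2  3  4  5  6  7
  v  1  1  2  3  4  5  6  7
  p  2  2  2  3  4  5  6  7
  t  3  3  3  3  4  5  6  7
  s  4  4  3  3  4  5  5  6
  i  5  5  4  4  4  5  6  6
  o  6  6  5  5  4  5  6  7
  j  7  7  6  6  5  4  5  6
  s  8  8  7  6  6  5  4  5
The bottom-right entry gives D[8][7] = 5, so no sequence of fewer than 5 edits works. Backtracking through the table gives one optimal edit sequence (5 edits):
  vptsiojs → ptsiojs (del v @1)
  ptsiojs → tsiojs (del p @1)
  tsiojs → bsiojs (sub t→b @1)
  bsiojs → bssojs (sub i→s @3)
  bssojs → bssojsl (ins l @7)
Edit distance = 5.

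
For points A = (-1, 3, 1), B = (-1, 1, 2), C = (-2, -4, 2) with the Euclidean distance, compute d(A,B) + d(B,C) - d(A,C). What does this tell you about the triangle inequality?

d(A,B) = √(0² + 2² + 1²) = √5 ≈ 2.2361, d(B,C) = √(1² + 5² + 0²) = √26 ≈ 5.099, d(A,C) = √(1² + 7² + 1²) = √51 ≈ 7.1414.
d(A,B) + d(B,C) - d(A,C) = 2.2361 + 5.099 - 7.1414 = 7.3351 - 7.1414 = 0.1937 (to 4 decimal places). This is ≥ 0, so the triangle inequality holds for these points.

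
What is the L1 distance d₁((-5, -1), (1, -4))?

Σ|x_i - y_i| = |-5 - 1| + |-1 - (-4)| = 6 + 3 = 9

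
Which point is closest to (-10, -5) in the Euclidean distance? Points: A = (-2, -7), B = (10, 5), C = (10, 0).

Distances: d(A) ≈ 8.2462, d(B) ≈ 22.3607, d(C) ≈ 20.6155. Nearest: A = (-2, -7) with distance 8.2462.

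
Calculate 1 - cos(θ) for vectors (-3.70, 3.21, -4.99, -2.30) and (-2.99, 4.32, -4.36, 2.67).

With u = (-3.70, 3.21, -4.99, -2.30), v = (-2.99, 4.32, -4.36, 2.67):
u·v = (-3.7)·(-2.99) + 3.21·4.32 + (-4.99)·(-4.36) + (-2.3)·2.67 = 11.063 + 13.8672 + 21.7564 + (-6.141) = 40.5456.
|u| = √((-3.7)² + 3.21² + (-4.99)² + (-2.3)²) = √(13.69 + 10.3041 + 24.9001 + 5.29) = √54.1842, |v| = √((-2.99)² + 4.32² + (-4.36)² + 2.67²) = √(8.9401 + 18.6624 + 19.0096 + 7.1289) = √53.741.
cos θ = (u·v)/(|u||v|) = 40.5456/(√54.1842·√53.741) ≈ 0.7514
Cosine distance = 1 - cos θ ≈ 1 - 0.7514 = 0.2486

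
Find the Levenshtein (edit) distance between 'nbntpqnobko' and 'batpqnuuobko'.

Let D[i][j] be the edit distance between the first i characters of 'nbntpqnobko' and the first j characters of 'batpqnuuobko', with D[i][0] = i, D[0][j] = j, and D[i][j] = D[i-1][j-1] if the characters match, else 1 + min(D[i-1][j], D[i][j-1], D[i-1][j-1]). Filling the table (rows: prefixes of 'nbntpqnobko', columns: prefixes of 'batpqnuuobko'):
     ε  b  a  t  p  q  n  u  u  o  b  k  o
  ε  0  1  2  3  4  5  6  7  8  9 10 11 12
  n  1  1  2  3  4  5  5  6  7  8  9 10 11
  b  2  1  2  3  4  5  6  6  7  8  8  9 10
  n  3  2  2  3  4  5  5  6  7  8  9  9 10
  t  4  3  3  2  3  4  5  6  7  8  9 10 10
  p  5  4  4  3  2  3  4  5  6  7  8  9 10
  q  6  5  5  4  3  2  3  4  5  6  7  8  9
  n  7  6  6  5  4  3  2  3  4  5  6  7  8
  o  8  7  7  6  5  4  3  3  4  4  5  6  7
  b  9  8  8  7  6  5  4  4  4  5  4  5  6
  k 10  9  9  8  7  6  5  5  5  5  5  4  5
  o 11 10 10  9  8  7  6  6  6  5  6  5  4
The bottom-right entry gives D[11][12] = 4, so no sequence of fewer than 4 edits works. Backtracking through the table gives one optimal edit sequence (4 edits):
  nbntpqnobko → bntpqnobko (del n @1)
  bntpqnobko → batpqnobko (sub n→a @2)
  batpqnobko → batpqnuobko (ins u @7)
  batpqnuobko → batpqnuuobko (ins u @8)
Edit distance = 4.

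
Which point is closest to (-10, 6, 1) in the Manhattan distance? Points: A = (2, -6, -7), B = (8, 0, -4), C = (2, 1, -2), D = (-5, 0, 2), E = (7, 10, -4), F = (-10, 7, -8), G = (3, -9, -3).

Distances: d(A) = 32, d(B) = 29, d(C) = 20, d(D) = 12, d(E) = 26, d(F) = 10, d(G) = 32. Nearest: F = (-10, 7, -8) with distance 10.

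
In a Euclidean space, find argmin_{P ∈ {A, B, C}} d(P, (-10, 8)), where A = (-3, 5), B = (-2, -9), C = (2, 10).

Distances: d(A) ≈ 7.6158, d(B) ≈ 18.7883, d(C) ≈ 12.1655. Nearest: A = (-3, 5) with distance 7.6158.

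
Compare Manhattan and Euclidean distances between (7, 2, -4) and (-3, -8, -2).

L1 = |7 - (-3)| + |2 - (-8)| + |-4 - (-2)| = 10 + 10 + 2 = 22
L2 = √(10² + 10² + 2²) = √204 ≈ 14.2829
L1 ≥ L2 always (equality iff movement is along one axis); L1 > L2 here.
Ratio L1/L2 = 22/√204 ≈ 1.5403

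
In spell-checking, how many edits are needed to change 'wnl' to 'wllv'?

Let D[i][j] be the edit distance between the first i characters of 'wnl' and the first j characters of 'wllv', with D[i][0] = i, D[0][j] = j, and D[i][j] = D[i-1][j-1] if the characters match, else 1 + min(D[i-1][j], D[i][j-1], D[i-1][j-1]). Filling the table (rows: prefixes of 'wnl', columns: prefixes of 'wllv'):
     ε  w  l  l  v
  ε  0  1  2  3  4
  w  1  0  1  2  3
  n  2  1  1  2  3
  l  3  2  1  1  2
The bottom-right entry gives D[3][4] = 2, so no sequence of fewer than 2 edits works. Backtracking through the table gives one optimal edit sequence (2 edits):
  wnl → wll (sub n→l @2)
  wll → wllv (ins v @4)
Edit distance = 2.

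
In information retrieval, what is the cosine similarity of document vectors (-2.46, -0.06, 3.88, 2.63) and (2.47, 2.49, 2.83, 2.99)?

With u = (-2.46, -0.06, 3.88, 2.63), v = (2.47, 2.49, 2.83, 2.99):
u·v = (-2.46)·2.47 + (-0.06)·2.49 + 3.88·2.83 + 2.63·2.99 = (-6.0762) + (-0.1494) + 10.9804 + 7.8637 = 12.6185.
|u| = √((-2.46)² + (-0.06)² + 3.88² + 2.63²) = √(6.0516 + 0.0036 + 15.0544 + 6.9169) = √28.0265, |v| = √(2.47² + 2.49² + 2.83² + 2.99²) = √(6.1009 + 6.2001 + 8.0089 + 8.9401) = √29.25.
cos θ = (u·v)/(|u||v|) = 12.6185/(√28.0265·√29.25) ≈ 0.4407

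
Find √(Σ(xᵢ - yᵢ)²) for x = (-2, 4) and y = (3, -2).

√(Σ(x_i - y_i)²) = √((-2 - 3)² + (4 - (-2))²)
= √((-5)² + 6²) = √(25 + 36) = √61 ≈ 7.8102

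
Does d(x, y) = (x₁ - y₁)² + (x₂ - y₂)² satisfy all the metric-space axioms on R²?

No. The squared Euclidean distance fails the triangle inequality. Counterexample: x = (0, 0), y = (5, 2), z = (10, 4). d(x,z) = 10² + 4² = 116, but d(x,y) + d(y,z) = (5² + 2²) + (5² + 2²) = 29 + 29 = 58. Since 116 > 58, the triangle inequality is violated. (Note: √d, the ordinary Euclidean distance, IS a metric.)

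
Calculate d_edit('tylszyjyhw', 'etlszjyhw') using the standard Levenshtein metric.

Let D[i][j] be the edit distance between the first i characters of 'tylszyjyhw' and the first j characters of 'etlszjyhw', with D[i][0] = i, D[0][j] = j, and D[i][j] = D[i-1][j-1] if the characters match, else 1 + min(D[i-1][j], D[i][j-1], D[i-1][j-1]). Filling the table (rows: prefixes of 'tylszyjyhw', columns: prefixes of 'etlszjyhw'):
     ε  e  t  l  s  z  j  y  h  w
  ε  0  1  2  3  4  5  6  7  8  9
  t  1  1  1  2  3  4  5  6  7  8
  y  2  2  2  2  3  4  5  5  6  7
  l  3  3  3  2  3  4  5  6  6  7
  s  4  4  4  3  2  3  4  5  6  7
  z  5  5  5  4  3  2  3  4  5  6
  y  6  6  6  5  4  3  3  3  4  5
  j  7  7  7  6  5  4  3  4  4  5
  y  8  8  8  7  6  5  4  3  4  5
  h  9  9  9  8  7  6  5  4  3  4
  w 10 10 10  9  8  7  6  5  4  3
The bottom-right entry gives D[10][9] = 3, so no sequence of fewer than 3 edits works. Backtracking through the table gives one optimal edit sequence (3 edits):
  tylszyjyhw → eylszyjyhw (sub t→e @1)
  eylszyjyhw → etlszyjyhw (sub y→t @2)
  etlszyjyhw → etlszjyhw (del y @6)
Edit distance = 3.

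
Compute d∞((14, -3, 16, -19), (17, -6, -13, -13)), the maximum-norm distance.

max(|x_i - y_i|) = max(|14 - 17|, |-3 - (-6)|, |16 - (-13)|, |-19 - (-13)|) = max(3, 3, 29, 6) = 29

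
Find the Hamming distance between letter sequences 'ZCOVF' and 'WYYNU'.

Differing positions: 1, 2, 3, 4, 5. Hamming distance = 5.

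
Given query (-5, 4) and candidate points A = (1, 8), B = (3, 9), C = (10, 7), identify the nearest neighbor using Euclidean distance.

Distances: d(A) ≈ 7.2111, d(B) ≈ 9.434, d(C) ≈ 15.2971. Nearest: A = (1, 8) with distance 7.2111.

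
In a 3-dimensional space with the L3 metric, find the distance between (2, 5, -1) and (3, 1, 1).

(Σ|x_i - y_i|^3)^(1/3) = (|2 - 3|^3 + |5 - 1|^3 + |-1 - 1|^3)^(1/3)
= (1^3 + 4^3 + 2^3)^(1/3) = (1 + 64 + 8)^(1/3) = (73)^(1/3) ≈ 4.1793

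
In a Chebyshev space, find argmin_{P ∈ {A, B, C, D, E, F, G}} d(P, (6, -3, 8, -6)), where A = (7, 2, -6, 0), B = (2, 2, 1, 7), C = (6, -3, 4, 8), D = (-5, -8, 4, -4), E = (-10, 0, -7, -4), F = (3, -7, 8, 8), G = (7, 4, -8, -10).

Distances: d(A) = 14, d(B) = 13, d(C) = 14, d(D) = 11, d(E) = 16, d(F) = 14, d(G) = 16. Nearest: D = (-5, -8, 4, -4) with distance 11.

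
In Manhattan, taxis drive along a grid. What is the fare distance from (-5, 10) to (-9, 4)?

Σ|x_i - y_i| = |-5 - (-9)| + |10 - 4| = 4 + 6 = 10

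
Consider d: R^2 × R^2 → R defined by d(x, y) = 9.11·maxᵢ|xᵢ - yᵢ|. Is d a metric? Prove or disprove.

Yes. The L∞ (Chebyshev) norm induces a metric on R^2, and multiplying a metric by a positive constant 9.11 > 0 preserves all four axioms: non-negativity (9.11·||x-y|| ≥ 0), identity (9.11·||x-y|| = 0 ⟺ ||x-y|| = 0 ⟺ x = y), symmetry (||x-y|| = ||y-x||), and the triangle inequality (9.11·||x-z|| ≤ 9.11·||x-y|| + 9.11·||y-z||). So d is a metric.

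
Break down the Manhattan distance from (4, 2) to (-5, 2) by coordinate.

Σ|x_i - y_i| = |4 - (-5)| + |2 - 2| = 9 + 0 = 9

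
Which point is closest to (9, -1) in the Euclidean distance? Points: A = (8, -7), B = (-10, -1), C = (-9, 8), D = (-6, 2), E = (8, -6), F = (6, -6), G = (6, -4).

Distances: d(A) ≈ 6.0828, d(B) = 19, d(C) ≈ 20.1246, d(D) ≈ 15.2971, d(E) ≈ 5.099, d(F) ≈ 5.831, d(G) ≈ 4.2426. Nearest: G = (6, -4) with distance 4.2426.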